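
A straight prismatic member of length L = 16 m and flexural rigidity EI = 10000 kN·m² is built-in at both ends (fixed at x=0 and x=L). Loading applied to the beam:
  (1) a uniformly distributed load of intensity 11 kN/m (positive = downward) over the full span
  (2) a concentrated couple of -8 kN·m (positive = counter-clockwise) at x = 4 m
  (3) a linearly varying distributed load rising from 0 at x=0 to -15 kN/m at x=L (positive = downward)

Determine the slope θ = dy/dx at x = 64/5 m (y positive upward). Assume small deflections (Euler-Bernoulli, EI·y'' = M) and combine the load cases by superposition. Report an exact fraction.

Load 1 — uniform load w=11 kN/m over full span:
  θ_1 = -wx(L-x)(L-2x)/(12EI) = -11·(64/5)·(16-(64/5))·(16-2·(64/5))/(12·10000) = 2816/78125 rad
Load 2 — applied couple M₀=-8 kN·m at a=4 m (b=L-a=12):
  θ_2 = (R_Ax²/2 - M_Ax - M₀(x-a))/EI  [x>a] with R_A=-9/16, M_A=3/2 = ((-9/16)·(64/5)²/2 - (3/2)·(64/5) - (-8)·((64/5)-4))/10000 = 8/15625 rad
Load 3 — triangular load w₀=-15 kN/m (0→w₀ over full span):
  θ_3 = -w₀(2x(L-x)(L-2x)(x+2L)+x²(L-x)²)/(120LEI) = -(-15)·(2·(64/5)·(16-(64/5))·(16-2·(64/5))·((64/5)+2·16)+(64/5)²·(16-(64/5))²)/(120·16·10000) = -2048/78125 rad
Superposition: θ = Σ θ_i = 808/78125 rad ≈ 0.010342 rad

θ(64/5) = 808/78125 rad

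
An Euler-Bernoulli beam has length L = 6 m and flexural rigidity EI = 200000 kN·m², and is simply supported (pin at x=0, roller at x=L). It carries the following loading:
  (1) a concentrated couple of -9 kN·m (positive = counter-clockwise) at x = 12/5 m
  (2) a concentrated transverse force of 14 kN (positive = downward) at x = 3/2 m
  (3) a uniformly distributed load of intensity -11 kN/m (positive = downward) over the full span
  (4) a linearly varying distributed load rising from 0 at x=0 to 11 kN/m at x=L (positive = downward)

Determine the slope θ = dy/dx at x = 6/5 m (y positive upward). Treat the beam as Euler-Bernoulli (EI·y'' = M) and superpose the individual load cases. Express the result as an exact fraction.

Load 1 — applied couple M₀=-9 kN·m at a=12/5 m (b=L-a=18/5):
  θ_1 = (M₀x²/(2L)+C₁)/EI  [x≤a] with C₁=M₀(3b²-L²)/(6L)=-18/25 = ((-9)·(6/5)²/(2·6)+(-18/25))/200000 = -9/1000000 rad
Load 2 — point force P=14 kN at a=3/2 m (b=L-a=9/2):
  θ_2 = -Pb(L²-b²-3x²)/(6LEI)  [x≤a] = -14·(9/2)·(6²-(9/2)²-3·(6/5)²)/(6·6·200000) = -8001/80000000 rad
Load 3 — uniform load w=-11 kN/m over full span:
  θ_3 = -w(L³-6Lx²+4x³)/(24EI) = -(-11)·(6³-6·6·(6/5)²+4·(6/5)³)/(24·200000) = 9801/25000000 rad
Load 4 — triangular load w₀=11 kN/m (0→w₀ over full span):
  θ_4 = -w₀(7L⁴-30L²x²+15x⁴)/(360LEI) = -11·(7·6⁴-30·6²·(6/5)²+15·(6/5)⁴)/(360·6·200000) = -3003/15625000 rad
Superposition: θ = Σ θ_i = 181671/2000000000 rad ≈ 0.000091 rad

θ(6/5) = 181671/2000000000 rad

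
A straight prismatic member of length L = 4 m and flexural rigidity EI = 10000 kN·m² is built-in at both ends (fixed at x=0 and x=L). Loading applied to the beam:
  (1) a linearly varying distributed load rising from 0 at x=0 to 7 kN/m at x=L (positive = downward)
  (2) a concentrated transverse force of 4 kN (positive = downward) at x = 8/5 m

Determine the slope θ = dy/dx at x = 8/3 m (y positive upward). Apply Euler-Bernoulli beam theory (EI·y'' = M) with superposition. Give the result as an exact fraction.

θ(8/3) = 3962/18984375 rad

Load 1 — triangular load w₀=7 kN/m (0→w₀ over full span):
  θ_1 = -w₀(2x(L-x)(L-2x)(x+2L)+x²(L-x)²)/(120LEI) = -7·(2·(8/3)·(4-(8/3))·(4-2·(8/3))·((8/3)+2·4)+(8/3)²·(4-(8/3))²)/(120·4·10000) = 98/759375 rad
Load 2 — point force P=4 kN at a=8/5 m (b=L-a=12/5):
  θ_2 = Pa²(L-x)(2bL-(3b+a)(L-x))/(2L³EI)  [x>a] = 4·(8/5)²·(4-(8/3))·(2·(12/5)·4-(3·(12/5)+(8/5))·(4-(8/3)))/(2·4³·10000) = 56/703125 rad
Superposition: θ = Σ θ_i = 3962/18984375 rad ≈ 0.000209 rad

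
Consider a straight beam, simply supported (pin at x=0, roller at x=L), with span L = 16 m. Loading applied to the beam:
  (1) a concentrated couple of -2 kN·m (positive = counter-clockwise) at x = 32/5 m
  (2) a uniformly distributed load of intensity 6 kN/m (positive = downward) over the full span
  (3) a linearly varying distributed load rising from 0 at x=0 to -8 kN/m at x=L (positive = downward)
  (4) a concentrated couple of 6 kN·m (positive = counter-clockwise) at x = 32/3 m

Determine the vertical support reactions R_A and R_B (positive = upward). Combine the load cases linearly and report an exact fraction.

Load 1 — applied couple M₀=-2 kN·m at a=32/5 m (b=L-a=48/5):
  R_A = M₀/L = (-2)/16 = -1/8 kN
  R_B = -M₀/L = -(-2)/16 = 1/8 kN
Load 2 — uniform load w=6 kN/m over full span:
  R_A = wL/2 = 6·16/2 = 48 kN
  R_B = wL/2 = 6·16/2 = 48 kN
Load 3 — triangular load w₀=-8 kN/m (0→w₀ over full span):
  R_A = w₀L/6 = (-8)·16/6 = -64/3 kN
  R_B = w₀L/3 = (-8)·16/3 = -128/3 kN
Load 4 — applied couple M₀=6 kN·m at a=32/3 m (b=L-a=16/3):
  R_A = M₀/L = 6/16 = 3/8 kN
  R_B = -M₀/L = -6/16 = -3/8 kN
Superposition: R_A = 323/12 kN, R_B = 61/12 kN

R_A = 323/12 kN, R_B = 61/12 kN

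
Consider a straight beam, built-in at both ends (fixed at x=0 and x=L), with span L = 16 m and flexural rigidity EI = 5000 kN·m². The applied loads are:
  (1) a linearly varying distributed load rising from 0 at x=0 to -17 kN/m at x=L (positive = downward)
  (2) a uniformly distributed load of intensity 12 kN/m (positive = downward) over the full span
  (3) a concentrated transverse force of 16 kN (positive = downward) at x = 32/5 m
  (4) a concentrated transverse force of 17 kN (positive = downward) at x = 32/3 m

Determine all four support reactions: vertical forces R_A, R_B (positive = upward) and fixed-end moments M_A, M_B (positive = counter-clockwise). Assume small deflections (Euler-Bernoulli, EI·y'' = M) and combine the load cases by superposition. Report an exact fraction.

Load 1 — triangular load w₀=-17 kN/m (0→w₀ over full span):
  R_A = 3w₀L/20 = 3·(-17)·16/20 = -204/5 kN
  M_A = w₀L²/30 = (-17)·16²/30 = -2176/15 kN·m
  R_B = 7w₀L/20 = 7·(-17)·16/20 = -476/5 kN
  M_B = -w₀L²/20 = -(-17)·16²/20 = 1088/5 kN·m
Load 2 — uniform load w=12 kN/m over full span:
  R_A = wL/2 = 12·16/2 = 96 kN
  M_A = wL²/12 = 12·16²/12 = 256 kN·m
  R_B = wL/2 = 12·16/2 = 96 kN
  M_B = -wL²/12 = -12·16²/12 = -256 kN·m
Load 3 — point force P=16 kN at a=32/5 m (b=L-a=48/5):
  R_A = Pb²(3a+b)/L³ = 16·(48/5)²·(3·(32/5)+(48/5))/16³ = 1296/125 kN
  M_A = Pab²/L² = 16·(32/5)·(48/5)²/16² = 4608/125 kN·m
  R_B = Pa²(a+3b)/L³ = 16·(32/5)²·((32/5)+3·(48/5))/16³ = 704/125 kN
  M_B = -Pa²b/L² = -16·(32/5)²·(48/5)/16² = -3072/125 kN·m
Load 4 — point force P=17 kN at a=32/3 m (b=L-a=16/3):
  R_A = Pb²(3a+b)/L³ = 17·(16/3)²·(3·(32/3)+(16/3))/16³ = 119/27 kN
  M_A = Pab²/L² = 17·(32/3)·(16/3)²/16² = 544/27 kN·m
  R_B = Pa²(a+3b)/L³ = 17·(32/3)²·((32/3)+3·(16/3))/16³ = 340/27 kN
  M_B = -Pa²b/L² = -17·(32/3)²·(16/3)/16² = -1088/27 kN·m
Superposition: R_A = 236167/3375 kN, M_A = 566816/3375 kN·m, R_B = 64208/3375 kN, M_B = -348544/3375 kN·m

R_A = 236167/3375 kN, M_A = 566816/3375 kN·m, R_B = 64208/3375 kN, M_B = -348544/3375 kN·m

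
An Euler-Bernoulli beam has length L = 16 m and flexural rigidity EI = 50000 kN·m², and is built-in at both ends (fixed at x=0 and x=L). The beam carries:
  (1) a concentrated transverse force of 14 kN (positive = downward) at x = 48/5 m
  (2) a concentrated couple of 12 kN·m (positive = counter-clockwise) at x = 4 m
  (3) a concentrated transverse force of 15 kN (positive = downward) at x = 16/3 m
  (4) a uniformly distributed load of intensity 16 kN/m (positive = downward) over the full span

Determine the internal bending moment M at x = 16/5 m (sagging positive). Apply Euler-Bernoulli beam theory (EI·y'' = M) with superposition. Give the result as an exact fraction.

Load 1 — point force P=14 kN at a=48/5 m (b=L-a=32/5):
  M_1 = Pb²(3a+b)x/L³ - Pab²/L²  [x≤a] = 14·(32/5)²·(3·(48/5)+(32/5))·(16/5)/16³ - 14·(48/5)·(32/5)²/16² = -3584/625 kN·m
Load 2 — applied couple M₀=12 kN·m at a=4 m (b=L-a=12):
  M_2 = R_Ax - M_A  [x≤a] with R_A=27/32, M_A=-9/4 = (27/32)·(16/5) - (-9/4) = 99/20 kN·m
Load 3 — point force P=15 kN at a=16/3 m (b=L-a=32/3):
  M_3 = Pb²(3a+b)x/L³ - Pab²/L²  [x≤a] = 15·(32/3)²·(3·(16/3)+(32/3))·(16/5)/16³ - 15·(16/3)·(32/3)²/16² = 0 kN·m
Load 4 — uniform load w=16 kN/m over full span:
  M_4 = wLx/2 - wL²/12 - wx²/2 = 16·16·(16/5)/2 - 16·16²/12 - 16·(16/5)²/2 = -1024/75 kN·m
Superposition: M = Σ M_i = -108283/7500 kN·m ≈ -14.437733 kN·m

M(16/5) = -108283/7500 kN·m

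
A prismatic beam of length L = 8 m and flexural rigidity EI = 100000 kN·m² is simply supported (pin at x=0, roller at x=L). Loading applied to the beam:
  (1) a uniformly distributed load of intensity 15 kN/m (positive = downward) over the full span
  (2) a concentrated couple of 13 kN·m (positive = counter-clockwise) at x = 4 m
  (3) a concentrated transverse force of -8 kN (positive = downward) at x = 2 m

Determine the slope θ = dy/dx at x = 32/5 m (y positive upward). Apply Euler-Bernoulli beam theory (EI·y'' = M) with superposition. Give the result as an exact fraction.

θ(32/5) = 17531/7500000 rad

Load 1 — uniform load w=15 kN/m over full span:
  θ_1 = -w(L³-6Lx²+4x³)/(24EI) = -15·(8³-6·8·(32/5)²+4·(32/5)³)/(24·100000) = 198/78125 rad
Load 2 — applied couple M₀=13 kN·m at a=4 m (b=L-a=4):
  θ_2 = (M₀x²/(2L)-M₀(x-a)+C₁)/EI  [x>a] with C₁=M₀(3b²-L²)/(6L)=-13/3 = (13·(32/5)²/(2·8)-13·((32/5)-4)+(-13/3))/100000 = -169/7500000 rad
Load 3 — point force P=-8 kN at a=2 m (b=L-a=6):
  θ_3 = -Pa(2L²-6Lx+3x²+a²)/(6LEI)  [x>a] = -(-8)·2·(2·8²-6·8·(32/5)+3·(32/5)²+2²)/(6·8·100000) = -109/625000 rad
Superposition: θ = Σ θ_i = 17531/7500000 rad ≈ 0.002337 rad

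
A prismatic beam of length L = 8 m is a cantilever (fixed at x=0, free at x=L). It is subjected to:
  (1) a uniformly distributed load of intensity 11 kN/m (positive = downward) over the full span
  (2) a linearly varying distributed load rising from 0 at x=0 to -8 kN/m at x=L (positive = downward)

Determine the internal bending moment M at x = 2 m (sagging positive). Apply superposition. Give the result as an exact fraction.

M(2) = -90 kN·m

Load 1 — uniform load w=11 kN/m over full span:
  M_1 = -w(L-x)²/2 = -11·(8-2)²/2 = -198 kN·m
Load 2 — triangular load w₀=-8 kN/m (0→w₀ over full span):
  M_2 = w₀Lx/2 - w₀L²/3 - w₀x³/(6L) = (-8)·8·2/2 - (-8)·8²/3 - (-8)·2³/(6·8) = 108 kN·m
Superposition: M = Σ M_i = -90 kN·m ≈ -90.000000 kN·m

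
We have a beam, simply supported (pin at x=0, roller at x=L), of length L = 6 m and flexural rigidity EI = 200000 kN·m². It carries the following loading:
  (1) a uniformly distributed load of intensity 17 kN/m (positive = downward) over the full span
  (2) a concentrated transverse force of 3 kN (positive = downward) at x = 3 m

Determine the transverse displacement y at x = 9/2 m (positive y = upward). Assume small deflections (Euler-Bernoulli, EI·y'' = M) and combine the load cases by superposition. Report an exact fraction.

y(9/2) = -27351/25600000 m

Load 1 — uniform load w=17 kN/m over full span:
  y_1 = -wx(L³-2Lx²+x³)/(24EI) = -17·(9/2)·(6³-2·6·(9/2)²+(9/2)³)/(24·200000) = -26163/25600000 m
Load 2 — point force P=3 kN at a=3 m (b=L-a=3):
  y_2 = -Pa(L-x)(2Lx-a²-x²)/(6LEI)  [x>a] = -3·3·(6-(9/2))·(2·6·(9/2)-3²-(9/2)²)/(6·6·200000) = -297/6400000 m
Superposition: y = Σ y_i = -27351/25600000 m ≈ -0.001068 m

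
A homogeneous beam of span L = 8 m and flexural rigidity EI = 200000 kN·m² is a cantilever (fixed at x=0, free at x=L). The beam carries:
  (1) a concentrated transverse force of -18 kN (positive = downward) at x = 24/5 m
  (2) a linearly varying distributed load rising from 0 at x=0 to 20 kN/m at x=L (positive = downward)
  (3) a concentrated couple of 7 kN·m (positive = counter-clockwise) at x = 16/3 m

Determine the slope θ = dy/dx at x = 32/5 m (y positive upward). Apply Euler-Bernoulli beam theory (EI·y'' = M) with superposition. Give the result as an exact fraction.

Load 1 — point force P=-18 kN at a=24/5 m (b=L-a=16/5):
  θ_1 = -Pa²/(2EI)  [x>a] = -(-18)·(24/5)²/(2·200000) = 81/78125 rad
Load 2 — triangular load w₀=20 kN/m (0→w₀ over full span):
  θ_2 = (w₀Lx²/4-w₀L²x/3-w₀x⁴/(24L))/EI = (20·8·(32/5)²/4-20·8²·(32/5)/3-20·(32/5)⁴/(24·8))/200000 = -7424/1171875 rad
Load 3 — applied couple M₀=7 kN·m at a=16/3 m (b=L-a=8/3):
  θ_3 = M₀a/EI  [x>a] = 7·(16/3)/200000 = 7/37500 rad
Superposition: θ = Σ θ_i = -7987/1562500 rad ≈ -0.005112 rad

θ(32/5) = -7987/1562500 rad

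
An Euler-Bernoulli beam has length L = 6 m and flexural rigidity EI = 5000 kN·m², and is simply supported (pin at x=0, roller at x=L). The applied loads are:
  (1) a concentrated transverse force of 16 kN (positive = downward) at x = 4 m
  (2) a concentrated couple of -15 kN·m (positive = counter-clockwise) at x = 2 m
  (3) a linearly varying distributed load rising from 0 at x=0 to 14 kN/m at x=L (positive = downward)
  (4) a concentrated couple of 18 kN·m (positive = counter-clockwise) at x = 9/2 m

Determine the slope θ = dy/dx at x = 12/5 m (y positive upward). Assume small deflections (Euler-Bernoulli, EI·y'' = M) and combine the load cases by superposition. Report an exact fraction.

θ(12/5) = -2113877/225000000 rad

Load 1 — point force P=16 kN at a=4 m (b=L-a=2):
  θ_1 = -Pb(L²-b²-3x²)/(6LEI)  [x≤a] = -16·2·(6²-2²-3·(12/5)²)/(6·6·5000) = -368/140625 rad
Load 2 — applied couple M₀=-15 kN·m at a=2 m (b=L-a=4):
  θ_2 = (M₀x²/(2L)-M₀(x-a)+C₁)/EI  [x>a] with C₁=M₀(3b²-L²)/(6L)=-5 = ((-15)·(12/5)²/(2·6)-(-15)·((12/5)-2)+(-5))/5000 = -31/25000 rad
Load 3 — triangular load w₀=14 kN/m (0→w₀ over full span):
  θ_3 = -w₀(7L⁴-30L²x²+15x⁴)/(360LEI) = -14·(7·6⁴-30·6²·(12/5)²+15·(12/5)⁴)/(360·6·5000) = -6783/1562500 rad
Load 4 — applied couple M₀=18 kN·m at a=9/2 m (b=L-a=3/2):
  θ_4 = (M₀x²/(2L)+C₁)/EI  [x≤a] with C₁=M₀(3b²-L²)/(6L)=-117/8 = (18·(12/5)²/(2·6)+(-117/8))/5000 = -1197/1000000 rad
Superposition: θ = Σ θ_i = -2113877/225000000 rad ≈ -0.009395 rad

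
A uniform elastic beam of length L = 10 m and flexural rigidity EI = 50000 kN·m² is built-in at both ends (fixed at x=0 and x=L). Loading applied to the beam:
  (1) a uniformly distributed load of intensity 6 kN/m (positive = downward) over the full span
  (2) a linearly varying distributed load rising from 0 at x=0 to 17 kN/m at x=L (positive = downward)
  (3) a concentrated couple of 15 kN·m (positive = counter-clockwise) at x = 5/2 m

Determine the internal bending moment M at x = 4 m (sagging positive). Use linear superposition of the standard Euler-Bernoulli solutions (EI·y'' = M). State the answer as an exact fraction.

Load 1 — uniform load w=6 kN/m over full span:
  M_1 = wLx/2 - wL²/12 - wx²/2 = 6·10·4/2 - 6·10²/12 - 6·4²/2 = 22 kN·m
Load 2 — triangular load w₀=17 kN/m (0→w₀ over full span):
  M_2 = 3w₀Lx/20 - w₀L²/30 - w₀x³/(6L) = 3·17·10·4/20 - 17·10²/30 - 17·4³/(6·10) = 136/5 kN·m
Load 3 — applied couple M₀=15 kN·m at a=5/2 m (b=L-a=15/2):
  M_3 = R_Ax - M_A - M₀  [x>a] with R_A=27/16, M_A=-45/16 = (27/16)·4 - (-45/16) - 15 = -87/16 kN·m
Superposition: M = Σ M_i = 3501/80 kN·m ≈ 43.762500 kN·m

M(4) = 3501/80 kN·m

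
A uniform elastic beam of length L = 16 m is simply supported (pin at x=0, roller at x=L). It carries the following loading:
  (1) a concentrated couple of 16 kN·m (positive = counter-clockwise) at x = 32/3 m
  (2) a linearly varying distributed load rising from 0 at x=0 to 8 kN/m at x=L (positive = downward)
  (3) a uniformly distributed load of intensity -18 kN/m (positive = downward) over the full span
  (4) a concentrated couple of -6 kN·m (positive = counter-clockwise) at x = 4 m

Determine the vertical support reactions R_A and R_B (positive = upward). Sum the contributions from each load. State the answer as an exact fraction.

Load 1 — applied couple M₀=16 kN·m at a=32/3 m (b=L-a=16/3):
  R_A = M₀/L = 16/16 = 1 kN
  R_B = -M₀/L = -16/16 = -1 kN
Load 2 — triangular load w₀=8 kN/m (0→w₀ over full span):
  R_A = w₀L/6 = 8·16/6 = 64/3 kN
  R_B = w₀L/3 = 8·16/3 = 128/3 kN
Load 3 — uniform load w=-18 kN/m over full span:
  R_A = wL/2 = (-18)·16/2 = -144 kN
  R_B = wL/2 = (-18)·16/2 = -144 kN
Load 4 — applied couple M₀=-6 kN·m at a=4 m (b=L-a=12):
  R_A = M₀/L = (-6)/16 = -3/8 kN
  R_B = -M₀/L = -(-6)/16 = 3/8 kN
Superposition: R_A = -2929/24 kN, R_B = -2447/24 kN

R_A = -2929/24 kN, R_B = -2447/24 kN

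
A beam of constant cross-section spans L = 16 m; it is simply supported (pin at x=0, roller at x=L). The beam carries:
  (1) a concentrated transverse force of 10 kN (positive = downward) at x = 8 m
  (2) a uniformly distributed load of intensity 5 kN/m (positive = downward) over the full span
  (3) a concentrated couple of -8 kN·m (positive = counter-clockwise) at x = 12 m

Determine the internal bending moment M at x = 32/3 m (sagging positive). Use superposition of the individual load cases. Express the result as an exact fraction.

M(32/3) = 1472/9 kN·m

Load 1 — point force P=10 kN at a=8 m (b=L-a=8):
  M_1 = Pa(L-x)/L  [x>a] = 10·8·(16-(32/3))/16 = 80/3 kN·m
Load 2 — uniform load w=5 kN/m over full span:
  M_2 = wx(L-x)/2 = 5·(32/3)·(16-(32/3))/2 = 1280/9 kN·m
Load 3 — applied couple M₀=-8 kN·m at a=12 m (b=L-a=4):
  M_3 = M₀x/L  [x≤a] = (-8)·(32/3)/16 = -16/3 kN·m
Superposition: M = Σ M_i = 1472/9 kN·m ≈ 163.555556 kN·m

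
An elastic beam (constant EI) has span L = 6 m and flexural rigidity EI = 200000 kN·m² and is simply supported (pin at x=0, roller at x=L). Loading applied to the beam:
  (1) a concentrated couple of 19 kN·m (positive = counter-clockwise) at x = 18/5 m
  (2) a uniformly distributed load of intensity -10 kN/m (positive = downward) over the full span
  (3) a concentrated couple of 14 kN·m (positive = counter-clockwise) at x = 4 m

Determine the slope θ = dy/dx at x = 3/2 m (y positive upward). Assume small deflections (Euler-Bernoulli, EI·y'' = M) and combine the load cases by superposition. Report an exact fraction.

θ(3/2) = 58619/240000000 rad

Load 1 — applied couple M₀=19 kN·m at a=18/5 m (b=L-a=12/5):
  θ_1 = (M₀x²/(2L)+C₁)/EI  [x≤a] with C₁=M₀(3b²-L²)/(6L)=-247/25 = (19·(3/2)²/(2·6)+(-247/25))/200000 = -2527/80000000 rad
Load 2 — uniform load w=-10 kN/m over full span:
  θ_2 = -w(L³-6Lx²+4x³)/(24EI) = -(-10)·(6³-6·6·(3/2)²+4·(3/2)³)/(24·200000) = 99/320000 rad
Load 3 — applied couple M₀=14 kN·m at a=4 m (b=L-a=2):
  θ_3 = (M₀x²/(2L)+C₁)/EI  [x≤a] with C₁=M₀(3b²-L²)/(6L)=-28/3 = (14·(3/2)²/(2·6)+(-28/3))/200000 = -161/4800000 rad
Superposition: θ = Σ θ_i = 58619/240000000 rad ≈ 0.000244 rad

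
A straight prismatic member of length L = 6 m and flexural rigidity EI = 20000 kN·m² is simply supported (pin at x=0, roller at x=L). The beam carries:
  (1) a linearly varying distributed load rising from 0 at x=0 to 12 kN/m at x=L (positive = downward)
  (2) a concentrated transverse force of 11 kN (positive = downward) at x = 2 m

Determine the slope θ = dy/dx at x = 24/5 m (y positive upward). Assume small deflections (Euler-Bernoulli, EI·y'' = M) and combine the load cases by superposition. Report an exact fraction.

θ(24/5) = 170209/56250000 rad

Load 1 — triangular load w₀=12 kN/m (0→w₀ over full span):
  θ_1 = -w₀(7L⁴-30L²x²+15x⁴)/(360LEI) = -12·(7·6⁴-30·6²·(24/5)²+15·(24/5)⁴)/(360·6·20000) = 6813/3125000 rad
Load 2 — point force P=11 kN at a=2 m (b=L-a=4):
  θ_2 = -Pa(2L²-6Lx+3x²+a²)/(6LEI)  [x>a] = -11·2·(2·6²-6·6·(24/5)+3·(24/5)²+2²)/(6·6·20000) = 1903/2250000 rad
Superposition: θ = Σ θ_i = 170209/56250000 rad ≈ 0.003026 rad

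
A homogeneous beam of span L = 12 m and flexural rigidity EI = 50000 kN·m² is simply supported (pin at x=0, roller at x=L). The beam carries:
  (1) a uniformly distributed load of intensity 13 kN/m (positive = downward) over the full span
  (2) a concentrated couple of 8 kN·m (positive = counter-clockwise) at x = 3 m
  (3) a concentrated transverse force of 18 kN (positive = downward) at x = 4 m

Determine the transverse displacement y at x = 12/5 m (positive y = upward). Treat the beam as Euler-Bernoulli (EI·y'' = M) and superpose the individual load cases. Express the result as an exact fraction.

y(12/5) = -377043/7812500 m

Load 1 — uniform load w=13 kN/m over full span:
  y_1 = -wx(L³-2Lx²+x³)/(24EI) = -13·(12/5)·(12³-2·12·(12/5)²+(12/5)³)/(24·50000) = -81432/1953125 m
Load 2 — applied couple M₀=8 kN·m at a=3 m (b=L-a=9):
  y_2 = (M₀x³/(6L)+C₁x)/EI  [x≤a] with C₁=M₀(3b²-L²)/(6L)=11 = (8·(12/5)³/(6·12)+11·(12/5))/50000 = 873/1562500 m
Load 3 — point force P=18 kN at a=4 m (b=L-a=8):
  y_3 = -Pbx(L²-b²-x²)/(6LEI)  [x≤a] = -18·8·(12/5)·(12²-8²-(12/5)²)/(6·12·50000) = -2784/390625 m
Superposition: y = Σ y_i = -377043/7812500 m ≈ -0.048262 m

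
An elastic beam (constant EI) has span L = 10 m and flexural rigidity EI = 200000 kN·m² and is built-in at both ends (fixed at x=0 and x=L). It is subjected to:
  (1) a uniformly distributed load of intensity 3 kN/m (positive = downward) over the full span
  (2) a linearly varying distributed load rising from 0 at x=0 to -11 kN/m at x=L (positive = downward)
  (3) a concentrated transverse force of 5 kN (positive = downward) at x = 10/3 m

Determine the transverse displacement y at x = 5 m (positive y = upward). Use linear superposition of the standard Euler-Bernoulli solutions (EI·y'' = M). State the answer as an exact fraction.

Load 1 — uniform load w=3 kN/m over full span:
  y_1 = -wx²(L-x)²/(24EI) = -3·5²·(10-5)²/(24·200000) = -1/2560 m
Load 2 — triangular load w₀=-11 kN/m (0→w₀ over full span):
  y_2 = -w₀x²(L-x)²(x+2L)/(120LEI) = -(-11)·5²·(10-5)²·(5+2·10)/(120·10·200000) = 11/15360 m
Load 3 — point force P=5 kN at a=10/3 m (b=L-a=20/3):
  y_3 = -Pa²(L-x)²(3bL-(3b+a)(L-x))/(6L³EI)  [x>a] = -5·(10/3)²·(10-5)²·(3·(20/3)·10-(3·(20/3)+(10/3))·(10-5))/(6·10³·200000) = -1/10368 m
Superposition: y = Σ y_i = 19/82944 m ≈ 0.000229 m

y(5) = 19/82944 m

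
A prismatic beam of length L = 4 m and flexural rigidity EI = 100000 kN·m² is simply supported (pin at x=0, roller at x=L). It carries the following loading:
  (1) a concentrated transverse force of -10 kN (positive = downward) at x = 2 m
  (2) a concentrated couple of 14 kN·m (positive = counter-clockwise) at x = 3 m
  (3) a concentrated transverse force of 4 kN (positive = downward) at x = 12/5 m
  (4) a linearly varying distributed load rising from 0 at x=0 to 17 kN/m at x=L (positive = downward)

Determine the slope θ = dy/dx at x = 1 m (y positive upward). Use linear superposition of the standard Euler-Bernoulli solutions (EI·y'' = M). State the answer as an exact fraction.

Load 1 — point force P=-10 kN at a=2 m (b=L-a=2):
  θ_1 = -Pb(L²-b²-3x²)/(6LEI)  [x≤a] = -(-10)·2·(4²-2²-3·1²)/(6·4·100000) = 3/40000 rad
Load 2 — applied couple M₀=14 kN·m at a=3 m (b=L-a=1):
  θ_2 = (M₀x²/(2L)+C₁)/EI  [x≤a] with C₁=M₀(3b²-L²)/(6L)=-91/12 = (14·1²/(2·4)+(-91/12))/100000 = -7/120000 rad
Load 3 — point force P=4 kN at a=12/5 m (b=L-a=8/5):
  θ_3 = -Pb(L²-b²-3x²)/(6LEI)  [x≤a] = -4·(8/5)·(4²-(8/5)²-3·1²)/(6·4·100000) = -87/3125000 rad
Load 4 — triangular load w₀=17 kN/m (0→w₀ over full span):
  θ_4 = -w₀(7L⁴-30L²x²+15x⁴)/(360LEI) = -17·(7·4⁴-30·4²·1²+15·1⁴)/(360·4·100000) = -22559/144000000 rad
Superposition: θ = Σ θ_i = -604199/3600000000 rad ≈ -0.000168 rad

θ(1) = -604199/3600000000 rad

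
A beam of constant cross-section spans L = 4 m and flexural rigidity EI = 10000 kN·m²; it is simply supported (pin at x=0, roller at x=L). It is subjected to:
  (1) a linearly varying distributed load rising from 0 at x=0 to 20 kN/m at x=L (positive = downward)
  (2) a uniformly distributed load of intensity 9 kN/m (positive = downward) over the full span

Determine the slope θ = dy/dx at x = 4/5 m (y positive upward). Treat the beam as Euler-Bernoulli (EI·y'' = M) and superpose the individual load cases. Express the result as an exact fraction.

θ(4/5) = -1117/281250 rad

Load 1 — triangular load w₀=20 kN/m (0→w₀ over full span):
  θ_1 = -w₀(7L⁴-30L²x²+15x⁴)/(360LEI) = -20·(7·4⁴-30·4²·(4/5)²+15·(4/5)⁴)/(360·4·10000) = -1456/703125 rad
Load 2 — uniform load w=9 kN/m over full span:
  θ_2 = -w(L³-6Lx²+4x³)/(24EI) = -9·(4³-6·4·(4/5)²+4·(4/5)³)/(24·10000) = -297/156250 rad
Superposition: θ = Σ θ_i = -1117/281250 rad ≈ -0.003972 rad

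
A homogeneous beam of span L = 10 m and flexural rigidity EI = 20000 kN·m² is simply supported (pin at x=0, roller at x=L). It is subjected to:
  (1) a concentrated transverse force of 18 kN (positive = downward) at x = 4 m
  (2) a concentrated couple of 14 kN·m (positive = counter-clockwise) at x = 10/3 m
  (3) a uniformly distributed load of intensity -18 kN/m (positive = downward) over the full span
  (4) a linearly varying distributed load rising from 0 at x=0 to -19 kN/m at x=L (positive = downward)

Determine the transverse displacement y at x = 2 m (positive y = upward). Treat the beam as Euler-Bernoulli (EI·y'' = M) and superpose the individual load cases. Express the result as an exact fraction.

y(2) = 53173/562500 m

Load 1 — point force P=18 kN at a=4 m (b=L-a=6):
  y_1 = -Pbx(L²-b²-x²)/(6LEI)  [x≤a] = -18·6·2·(10²-6²-2²)/(6·10·20000) = -27/2500 m
Load 2 — applied couple M₀=14 kN·m at a=10/3 m (b=L-a=20/3):
  y_2 = (M₀x³/(6L)+C₁x)/EI  [x≤a] with C₁=M₀(3b²-L²)/(6L)=70/9 = (14·2³/(6·10)+(70/9)·2)/20000 = 49/56250 m
Load 3 — uniform load w=-18 kN/m over full span:
  y_3 = -wx(L³-2Lx²+x³)/(24EI) = -(-18)·2·(10³-2·10·2²+2³)/(24·20000) = 87/1250 m
Load 4 — triangular load w₀=-19 kN/m (0→w₀ over full span):
  y_4 = -w₀x(7L⁴-10L²x²+3x⁴)/(360LEI) = -(-19)·2·(7·10⁴-10·10²·2²+3·2⁴)/(360·10·20000) = 1634/46875 m
Superposition: y = Σ y_i = 53173/562500 m ≈ 0.094530 m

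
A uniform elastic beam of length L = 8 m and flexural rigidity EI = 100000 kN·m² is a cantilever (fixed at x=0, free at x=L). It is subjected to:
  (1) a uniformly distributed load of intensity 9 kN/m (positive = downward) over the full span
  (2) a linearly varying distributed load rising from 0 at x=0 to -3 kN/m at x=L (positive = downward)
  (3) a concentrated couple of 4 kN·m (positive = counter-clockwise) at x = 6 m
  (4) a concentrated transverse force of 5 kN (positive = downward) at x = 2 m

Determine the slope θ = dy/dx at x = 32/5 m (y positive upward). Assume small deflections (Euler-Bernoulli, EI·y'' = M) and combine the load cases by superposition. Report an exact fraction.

θ(32/5) = -174313/31250000 rad

Load 1 — uniform load w=9 kN/m over full span:
  θ_1 = -wx(x²-3Lx+3L²)/(6EI) = -9·(32/5)·((32/5)²-3·8·(32/5)+3·8²)/(6·100000) = -2976/390625 rad
Load 2 — triangular load w₀=-3 kN/m (0→w₀ over full span):
  θ_2 = (w₀Lx²/4-w₀L²x/3-w₀x⁴/(24L))/EI = ((-3)·8·(32/5)²/4-(-3)·8²·(32/5)/3-(-3)·(32/5)⁴/(24·8))/100000 = 3712/1953125 rad
Load 3 — applied couple M₀=4 kN·m at a=6 m (b=L-a=2):
  θ_3 = M₀a/EI  [x>a] = 4·6/100000 = 3/12500 rad
Load 4 — point force P=5 kN at a=2 m (b=L-a=6):
  θ_4 = -Pa²/(2EI)  [x>a] = -5·2²/(2·100000) = -1/10000 rad
Superposition: θ = Σ θ_i = -174313/31250000 rad ≈ -0.005578 rad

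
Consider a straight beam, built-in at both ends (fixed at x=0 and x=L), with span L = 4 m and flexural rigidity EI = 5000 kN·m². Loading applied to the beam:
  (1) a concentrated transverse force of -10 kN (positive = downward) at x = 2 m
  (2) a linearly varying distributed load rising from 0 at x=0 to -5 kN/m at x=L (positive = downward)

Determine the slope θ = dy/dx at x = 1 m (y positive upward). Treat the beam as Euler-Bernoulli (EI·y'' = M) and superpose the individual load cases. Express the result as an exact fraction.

Load 1 — point force P=-10 kN at a=2 m (b=L-a=2):
  θ_1 = -Pb²x(2aL-(3a+b)x)/(2L³EI)  [x≤a] = -(-10)·2²·1·(2·2·4-(3·2+2)·1)/(2·4³·5000) = 1/2000 rad
Load 2 — triangular load w₀=-5 kN/m (0→w₀ over full span):
  θ_2 = -w₀(2x(L-x)(L-2x)(x+2L)+x²(L-x)²)/(120LEI) = -(-5)·(2·1·(4-1)·(4-2·1)·(1+2·4)+1²·(4-1)²)/(120·4·5000) = 39/160000 rad
Superposition: θ = Σ θ_i = 119/160000 rad ≈ 0.000744 rad

θ(1) = 119/160000 rad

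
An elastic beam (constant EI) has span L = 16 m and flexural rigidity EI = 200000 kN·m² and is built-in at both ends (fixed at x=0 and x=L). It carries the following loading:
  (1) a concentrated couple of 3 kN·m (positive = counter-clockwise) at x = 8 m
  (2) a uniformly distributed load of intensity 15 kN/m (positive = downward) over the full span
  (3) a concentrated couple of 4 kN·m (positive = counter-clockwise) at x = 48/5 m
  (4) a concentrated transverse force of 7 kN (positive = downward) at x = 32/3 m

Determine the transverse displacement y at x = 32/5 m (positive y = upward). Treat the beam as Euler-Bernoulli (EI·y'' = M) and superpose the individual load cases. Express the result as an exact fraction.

y(32/5) = -9743222/791015625 m

Load 1 — applied couple M₀=3 kN·m at a=8 m (b=L-a=8):
  y_1 = (R_Ax³/6 - M_Ax²/2)/EI  [x≤a] with R_A=9/32, M_A=3/4 = ((9/32)·(32/5)³/6 - (3/4)·(32/5)²/2)/200000 = -6/390625 m
Load 2 — uniform load w=15 kN/m over full span:
  y_2 = -wx²(L-x)²/(24EI) = -15·(32/5)²·(16-(32/5))²/(24·200000) = -4608/390625 m
Load 3 — applied couple M₀=4 kN·m at a=48/5 m (b=L-a=32/5):
  y_3 = (R_Ax³/6 - M_Ax²/2)/EI  [x≤a] with R_A=9/25, M_A=32/25 = ((9/25)·(32/5)³/6 - (32/25)·(32/5)²/2)/200000 = -512/9765625 m
Load 4 — point force P=7 kN at a=32/3 m (b=L-a=16/3):
  y_4 = -Pb²x²(3aL-(3a+b)x)/(6L³EI)  [x≤a] = -7·(16/3)²·(32/5)²·(3·(32/3)·16-(3·(32/3)+(16/3))·(32/5))/(6·16³·200000) = -14336/31640625 m
Superposition: y = Σ y_i = -9743222/791015625 m ≈ -0.012317 m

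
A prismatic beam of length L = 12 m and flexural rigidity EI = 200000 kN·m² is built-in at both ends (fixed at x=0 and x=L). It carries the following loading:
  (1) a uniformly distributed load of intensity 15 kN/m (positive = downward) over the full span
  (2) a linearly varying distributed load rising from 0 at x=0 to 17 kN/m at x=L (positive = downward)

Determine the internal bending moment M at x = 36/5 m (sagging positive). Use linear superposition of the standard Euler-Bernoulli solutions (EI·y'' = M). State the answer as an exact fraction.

M(36/5) = 16224/125 kN·m

Load 1 — uniform load w=15 kN/m over full span:
  M_1 = wLx/2 - wL²/12 - wx²/2 = 15·12·(36/5)/2 - 15·12²/12 - 15·(36/5)²/2 = 396/5 kN·m
Load 2 — triangular load w₀=17 kN/m (0→w₀ over full span):
  M_2 = 3w₀Lx/20 - w₀L²/30 - w₀x³/(6L) = 3·17·12·(36/5)/20 - 17·12²/30 - 17·(36/5)³/(6·12) = 6324/125 kN·m
Superposition: M = Σ M_i = 16224/125 kN·m ≈ 129.792000 kN·m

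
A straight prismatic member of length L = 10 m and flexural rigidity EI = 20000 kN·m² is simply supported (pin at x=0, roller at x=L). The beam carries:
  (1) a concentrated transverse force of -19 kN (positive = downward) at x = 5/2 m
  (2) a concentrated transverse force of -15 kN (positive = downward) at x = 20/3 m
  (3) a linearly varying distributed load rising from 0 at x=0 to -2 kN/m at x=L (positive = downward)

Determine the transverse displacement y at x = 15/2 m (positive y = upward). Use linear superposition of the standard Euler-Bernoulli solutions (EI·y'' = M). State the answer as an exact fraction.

Load 1 — point force P=-19 kN at a=5/2 m (b=L-a=15/2):
  y_1 = -Pa(L-x)(2Lx-a²-x²)/(6LEI)  [x>a] = -(-19)·(5/2)·(10-(15/2))·(2·10·(15/2)-(5/2)²-(15/2)²)/(6·10·20000) = 133/15360 m
Load 2 — point force P=-15 kN at a=20/3 m (b=L-a=10/3):
  y_2 = -Pa(L-x)(2Lx-a²-x²)/(6LEI)  [x>a] = -(-15)·(20/3)·(10-(15/2))·(2·10·(15/2)-(20/3)²-(15/2)²)/(6·10·20000) = 71/6912 m
Load 3 — triangular load w₀=-2 kN/m (0→w₀ over full span):
  y_3 = -w₀x(7L⁴-10L²x²+3x⁴)/(360LEI) = -(-2)·(15/2)·(7·10⁴-10·10²·(15/2)²+3·(15/2)⁴)/(360·10·20000) = 119/24576 m
Superposition: y = Σ y_i = 26291/1105920 m ≈ 0.023773 m

y(15/2) = 26291/1105920 m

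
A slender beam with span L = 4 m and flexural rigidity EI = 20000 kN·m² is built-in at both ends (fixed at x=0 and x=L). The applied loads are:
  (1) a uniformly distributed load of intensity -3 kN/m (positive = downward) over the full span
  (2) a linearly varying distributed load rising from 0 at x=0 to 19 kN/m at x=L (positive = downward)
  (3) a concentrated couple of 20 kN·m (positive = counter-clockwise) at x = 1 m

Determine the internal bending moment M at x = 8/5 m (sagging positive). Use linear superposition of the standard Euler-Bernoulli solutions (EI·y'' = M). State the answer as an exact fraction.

Load 1 — uniform load w=-3 kN/m over full span:
  M_1 = wLx/2 - wL²/12 - wx²/2 = (-3)·4·(8/5)/2 - (-3)·4²/12 - (-3)·(8/5)²/2 = -44/25 kN·m
Load 2 — triangular load w₀=19 kN/m (0→w₀ over full span):
  M_2 = 3w₀Lx/20 - w₀L²/30 - w₀x³/(6L) = 3·19·4·(8/5)/20 - 19·4²/30 - 19·(8/5)³/(6·4) = 608/125 kN·m
Load 3 — applied couple M₀=20 kN·m at a=1 m (b=L-a=3):
  M_3 = R_Ax - M_A - M₀  [x>a] with R_A=45/8, M_A=-15/4 = (45/8)·(8/5) - (-15/4) - 20 = -29/4 kN·m
Superposition: M = Σ M_i = -2073/500 kN·m ≈ -4.146000 kN·m

M(8/5) = -2073/500 kN·m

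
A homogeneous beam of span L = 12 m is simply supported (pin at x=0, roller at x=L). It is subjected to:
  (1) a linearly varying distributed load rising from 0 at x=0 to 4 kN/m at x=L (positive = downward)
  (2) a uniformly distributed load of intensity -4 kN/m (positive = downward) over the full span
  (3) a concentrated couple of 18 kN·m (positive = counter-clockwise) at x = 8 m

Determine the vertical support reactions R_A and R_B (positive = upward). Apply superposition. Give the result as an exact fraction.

R_A = -29/2 kN, R_B = -19/2 kN

Load 1 — triangular load w₀=4 kN/m (0→w₀ over full span):
  R_A = w₀L/6 = 4·12/6 = 8 kN
  R_B = w₀L/3 = 4·12/3 = 16 kN
Load 2 — uniform load w=-4 kN/m over full span:
  R_A = wL/2 = (-4)·12/2 = -24 kN
  R_B = wL/2 = (-4)·12/2 = -24 kN
Load 3 — applied couple M₀=18 kN·m at a=8 m (b=L-a=4):
  R_A = M₀/L = 18/12 = 3/2 kN
  R_B = -M₀/L = -18/12 = -3/2 kN
Superposition: R_A = -29/2 kN, R_B = -19/2 kN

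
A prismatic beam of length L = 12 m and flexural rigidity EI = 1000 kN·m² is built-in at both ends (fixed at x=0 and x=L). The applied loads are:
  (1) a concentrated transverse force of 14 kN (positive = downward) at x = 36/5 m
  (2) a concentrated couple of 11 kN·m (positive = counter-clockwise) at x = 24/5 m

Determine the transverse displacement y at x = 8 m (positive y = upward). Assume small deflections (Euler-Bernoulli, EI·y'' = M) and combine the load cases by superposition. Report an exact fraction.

Load 1 — point force P=14 kN at a=36/5 m (b=L-a=24/5):
  y_1 = -Pa²(L-x)²(3bL-(3b+a)(L-x))/(6L³EI)  [x>a] = -14·(36/5)²·(12-8)²·(3·(24/5)·12-(3·(24/5)+(36/5))·(12-8))/(6·12³·1000) = -1512/15625 m
Load 2 — applied couple M₀=11 kN·m at a=24/5 m (b=L-a=36/5):
  y_2 = (R_Ax³/6 - M_Ax²/2 - M₀(x-a)²/2)/EI  [x>a] with R_A=33/25, M_A=33/25 = ((33/25)·8³/6 - (33/25)·8²/2 - 11·(8-(24/5))²/2)/1000 = 44/3125 m
Superposition: y = Σ y_i = -1292/15625 m ≈ -0.082688 m

y(8) = -1292/15625 m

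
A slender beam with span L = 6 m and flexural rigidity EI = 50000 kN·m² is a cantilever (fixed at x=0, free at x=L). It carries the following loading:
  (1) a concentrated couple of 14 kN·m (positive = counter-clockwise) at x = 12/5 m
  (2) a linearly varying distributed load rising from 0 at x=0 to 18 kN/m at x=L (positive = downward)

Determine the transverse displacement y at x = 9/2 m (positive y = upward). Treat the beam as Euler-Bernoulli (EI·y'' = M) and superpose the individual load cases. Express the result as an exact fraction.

Load 1 — applied couple M₀=14 kN·m at a=12/5 m (b=L-a=18/5):
  y_1 = M₀a(2x-a)/(2EI)  [x>a] = 14·(12/5)·(2·(9/2)-(12/5))/(2·50000) = 693/312500 m
Load 2 — triangular load w₀=18 kN/m (0→w₀ over full span):
  y_2 = (w₀Lx³/12-w₀L²x²/6-w₀x⁵/(120L))/EI = (18·6·(9/2)³/12-18·6²·(9/2)²/6-18·(9/2)⁵/(120·6))/50000 = -1808649/64000000 m
Superposition: y = Σ y_i = -8333613/320000000 m ≈ -0.026043 m

y(9/2) = -8333613/320000000 m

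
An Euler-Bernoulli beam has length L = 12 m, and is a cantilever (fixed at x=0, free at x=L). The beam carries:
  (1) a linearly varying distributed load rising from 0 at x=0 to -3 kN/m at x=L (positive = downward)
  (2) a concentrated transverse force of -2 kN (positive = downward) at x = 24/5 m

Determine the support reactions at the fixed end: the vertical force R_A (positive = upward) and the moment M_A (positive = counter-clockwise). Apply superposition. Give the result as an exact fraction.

Load 1 — triangular load w₀=-3 kN/m (0→w₀ over full span):
  R_A = w₀L/2 = (-3)·12/2 = -18 kN
  M_A = w₀L²/3 = (-3)·12²/3 = -144 kN·m
Load 2 — point force P=-2 kN at a=24/5 m (b=L-a=36/5):
  R_A = P = (-2) = -2 kN
  M_A = Pa = (-2)·(24/5) = -48/5 kN·m
Superposition: R_A = -20 kN, M_A = -768/5 kN·m

R_A = -20 kN, M_A = -768/5 kN·m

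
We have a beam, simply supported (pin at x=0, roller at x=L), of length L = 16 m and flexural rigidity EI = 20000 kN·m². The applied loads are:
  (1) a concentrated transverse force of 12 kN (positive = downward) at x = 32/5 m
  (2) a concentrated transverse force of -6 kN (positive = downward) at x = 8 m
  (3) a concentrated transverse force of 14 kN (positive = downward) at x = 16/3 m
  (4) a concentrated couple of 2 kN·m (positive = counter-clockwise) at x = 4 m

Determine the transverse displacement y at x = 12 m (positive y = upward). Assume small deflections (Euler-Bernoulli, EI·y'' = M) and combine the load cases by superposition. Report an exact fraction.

Load 1 — point force P=12 kN at a=32/5 m (b=L-a=48/5):
  y_1 = -Pa(L-x)(2Lx-a²-x²)/(6LEI)  [x>a] = -12·(32/5)·(16-12)·(2·16·12-(32/5)²-12²)/(6·16·20000) = -2488/78125 m
Load 2 — point force P=-6 kN at a=8 m (b=L-a=8):
  y_2 = -Pa(L-x)(2Lx-a²-x²)/(6LEI)  [x>a] = -(-6)·8·(16-12)·(2·16·12-8²-12²)/(6·16·20000) = 11/625 m
Load 3 — point force P=14 kN at a=16/3 m (b=L-a=32/3):
  y_3 = -Pa(L-x)(2Lx-a²-x²)/(6LEI)  [x>a] = -14·(16/3)·(16-12)·(2·16·12-(16/3)²-12²)/(6·16·20000) = -1666/50625 m
Load 4 — applied couple M₀=2 kN·m at a=4 m (b=L-a=12):
  y_4 = (M₀x³/(6L)-M₀(x-a)²/2+C₁x)/EI  [x>a] with C₁=M₀(3b²-L²)/(6L)=11/3 = (2·12³/(6·16)-2·(12-4)²/2+(11/3)·12)/20000 = 1/1250 m
Superposition: y = Σ y_i = -586681/12656250 m ≈ -0.046355 m

y(12) = -586681/12656250 m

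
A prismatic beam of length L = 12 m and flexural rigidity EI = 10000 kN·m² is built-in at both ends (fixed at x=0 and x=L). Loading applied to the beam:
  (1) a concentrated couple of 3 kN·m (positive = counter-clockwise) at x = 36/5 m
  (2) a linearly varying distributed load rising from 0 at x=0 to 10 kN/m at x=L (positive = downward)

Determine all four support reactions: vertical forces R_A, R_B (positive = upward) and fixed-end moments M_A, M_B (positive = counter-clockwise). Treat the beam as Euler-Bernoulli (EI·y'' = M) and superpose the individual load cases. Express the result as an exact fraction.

R_A = 459/25 kN, M_A = 1224/25 kN·m, R_B = 1041/25 kN, M_B = -1791/25 kN·m

Load 1 — applied couple M₀=3 kN·m at a=36/5 m (b=L-a=24/5):
  R_A = 6M₀ab/L³ = 6·3·(36/5)·(24/5)/12³ = 9/25 kN
  M_A = M₀b(2a-b)/L² = 3·(24/5)·(2·(36/5)-(24/5))/12² = 24/25 kN·m
  R_B = -6M₀ab/L³ = -6·3·(36/5)·(24/5)/12³ = -9/25 kN
  M_B = M₀a(2b-a)/L² = 3·(36/5)·(2·(24/5)-(36/5))/12² = 9/25 kN·m
Load 2 — triangular load w₀=10 kN/m (0→w₀ over full span):
  R_A = 3w₀L/20 = 3·10·12/20 = 18 kN
  M_A = w₀L²/30 = 10·12²/30 = 48 kN·m
  R_B = 7w₀L/20 = 7·10·12/20 = 42 kN
  M_B = -w₀L²/20 = -10·12²/20 = -72 kN·m
Superposition: R_A = 459/25 kN, M_A = 1224/25 kN·m, R_B = 1041/25 kN, M_B = -1791/25 kN·m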